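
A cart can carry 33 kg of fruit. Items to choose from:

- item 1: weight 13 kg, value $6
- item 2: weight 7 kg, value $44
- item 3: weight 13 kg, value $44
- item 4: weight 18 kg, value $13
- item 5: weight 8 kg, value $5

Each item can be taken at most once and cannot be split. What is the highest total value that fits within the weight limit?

$94

Check high-value combinations within 33 kg:
- item 1+item 2+item 3: weight 13+7+13=33, value 6+44+44=94
- item 2+item 3+item 5: weight 7+13+8=28, value 44+44+5=93
- item 2+item 3: weight 7+13=20, value 44+44=88
- item 2+item 4+item 5: weight 7+18+8=33, value 44+13+5=62
- item 2+item 4: weight 7+18=25, value 44+13=57
Best: $94.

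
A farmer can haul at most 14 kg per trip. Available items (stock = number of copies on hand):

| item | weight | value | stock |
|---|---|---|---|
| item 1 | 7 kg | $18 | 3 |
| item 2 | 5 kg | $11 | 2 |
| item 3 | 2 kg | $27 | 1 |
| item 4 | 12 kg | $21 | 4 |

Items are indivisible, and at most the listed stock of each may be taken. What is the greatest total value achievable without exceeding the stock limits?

Top feasible selections:
- 1×item 1 + 1×item 2 + 1×item 3: weight 14, value 56
- 2×item 2 + 1×item 3: weight 12, value 49
- 1×item 3 + 1×item 4: weight 14, value 48
Best: $56.

$56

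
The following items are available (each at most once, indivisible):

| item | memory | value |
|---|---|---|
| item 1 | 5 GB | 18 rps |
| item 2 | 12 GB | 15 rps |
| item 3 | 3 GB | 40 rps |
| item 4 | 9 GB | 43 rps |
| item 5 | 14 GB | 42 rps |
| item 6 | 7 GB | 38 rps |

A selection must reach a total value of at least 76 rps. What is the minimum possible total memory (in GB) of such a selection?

Subsets with value ≥ 76, sorted by total memory:
- item 3+item 6: memory 10, value 78
- item 3+item 4: memory 12, value 83
- item 1+item 3+item 6: memory 15, value 96
Minimum memory: 10 GB.

10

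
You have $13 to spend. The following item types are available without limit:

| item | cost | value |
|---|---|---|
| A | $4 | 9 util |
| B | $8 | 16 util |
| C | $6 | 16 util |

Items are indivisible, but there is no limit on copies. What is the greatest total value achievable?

Best value-per-unit is C at 16/6, and filling with it alone uses cost 2×6=12. No mix of the others beats 2×16 = 32.

32 util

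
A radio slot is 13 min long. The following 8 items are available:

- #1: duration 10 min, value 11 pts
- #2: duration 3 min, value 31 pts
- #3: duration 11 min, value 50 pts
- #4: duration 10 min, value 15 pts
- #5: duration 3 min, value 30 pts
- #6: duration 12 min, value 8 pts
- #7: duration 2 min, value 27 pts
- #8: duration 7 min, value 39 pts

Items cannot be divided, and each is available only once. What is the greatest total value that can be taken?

Check high-value combinations within 13 min:
- #2+#5+#8: duration 3+3+7=13, value 31+30+39=100
- #2+#7+#8: duration 3+2+7=12, value 31+27+39=97
- #5+#7+#8: duration 3+2+7=12, value 30+27+39=96
- #2+#5+#7: duration 3+3+2=8, value 31+30+27=88
Best: 100 pts.

100 pts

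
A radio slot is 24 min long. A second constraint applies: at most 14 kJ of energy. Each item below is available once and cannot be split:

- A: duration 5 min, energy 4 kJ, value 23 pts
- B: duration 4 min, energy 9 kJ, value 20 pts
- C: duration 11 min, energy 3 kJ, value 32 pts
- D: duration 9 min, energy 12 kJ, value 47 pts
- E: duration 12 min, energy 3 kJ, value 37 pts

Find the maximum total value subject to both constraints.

69 pts

Feasible sets respecting both limits:
- C+E: duration 23, energy 6, value 69
- A+E: duration 17, energy 7, value 60
- B+E: duration 16, energy 12, value 57
- A+C: duration 16, energy 7, value 55
Best: 69 pts.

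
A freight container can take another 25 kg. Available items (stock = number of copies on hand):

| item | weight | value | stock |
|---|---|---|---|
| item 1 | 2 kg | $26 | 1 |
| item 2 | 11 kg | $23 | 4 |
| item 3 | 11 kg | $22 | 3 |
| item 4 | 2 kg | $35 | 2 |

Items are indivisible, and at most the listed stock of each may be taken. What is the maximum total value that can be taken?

Top feasible selections:
- 1×item 1 + 1×item 2 + 2×item 4: weight 17, value 119
- 1×item 1 + 1×item 3 + 2×item 4: weight 17, value 118
Best: $119.

$119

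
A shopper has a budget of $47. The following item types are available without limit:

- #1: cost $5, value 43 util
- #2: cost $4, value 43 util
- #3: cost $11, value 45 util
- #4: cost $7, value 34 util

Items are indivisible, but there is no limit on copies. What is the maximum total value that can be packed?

Best value-per-unit is #2 at 43/4; filling with it alone gives 11×43 = 473.
Optimal mix: 3×#1 + 8×#2 → cost 47, value 473.

473 util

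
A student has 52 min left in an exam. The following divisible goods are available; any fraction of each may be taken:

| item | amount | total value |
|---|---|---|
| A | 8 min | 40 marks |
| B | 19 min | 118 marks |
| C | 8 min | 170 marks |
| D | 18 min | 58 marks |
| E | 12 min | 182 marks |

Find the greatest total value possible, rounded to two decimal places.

Take in order of value per unit:
- C (170/8 per unit): all 8 → value 170, running total 170.00
- E (182/12 per unit): all 12 → value 182, running total 352.00
- B (118/19 per unit): all 19 → value 118, running total 470.00
- A (40/8 per unit): all 8 → value 40, running total 510.00
- D (58/18 per unit): 5 of 18 → value 5×58/18 = 16.1111, running total 526.11
Total 526.11.

526.11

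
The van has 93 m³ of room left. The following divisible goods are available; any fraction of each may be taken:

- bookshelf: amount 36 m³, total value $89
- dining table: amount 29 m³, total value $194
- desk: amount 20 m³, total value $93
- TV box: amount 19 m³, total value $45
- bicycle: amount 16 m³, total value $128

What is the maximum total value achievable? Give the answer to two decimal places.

Take in order of value per unit:
- bicycle (128/16 per unit): all 16 → value 128, running total 128.00
- dining table (194/29 per unit): all 29 → value 194, running total 322.00
- desk (93/20 per unit): all 20 → value 93, running total 415.00
- bookshelf (89/36 per unit): 28 of 36 → value 28×89/36 = 69.2222, running total 484.22
Total 484.22.

484.22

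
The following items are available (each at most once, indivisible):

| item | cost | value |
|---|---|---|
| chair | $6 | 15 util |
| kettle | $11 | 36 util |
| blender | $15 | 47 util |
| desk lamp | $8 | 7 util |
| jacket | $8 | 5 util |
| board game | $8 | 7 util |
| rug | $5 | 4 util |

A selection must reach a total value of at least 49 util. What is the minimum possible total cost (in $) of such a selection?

17

Subsets with value ≥ 49, sorted by total cost:
- chair+kettle: cost 17, value 51
- blender+rug: cost 20, value 51
- chair+blender: cost 21, value 62
- chair+kettle+rug: cost 22, value 55
Minimum cost: 17 $.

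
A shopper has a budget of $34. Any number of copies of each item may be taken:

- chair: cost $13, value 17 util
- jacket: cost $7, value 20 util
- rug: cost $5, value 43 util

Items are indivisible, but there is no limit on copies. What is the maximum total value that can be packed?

Best value-per-unit is rug at 43/5, and filling with it alone uses cost 6×5=30. No mix of the others beats 6×43 = 258.

258 util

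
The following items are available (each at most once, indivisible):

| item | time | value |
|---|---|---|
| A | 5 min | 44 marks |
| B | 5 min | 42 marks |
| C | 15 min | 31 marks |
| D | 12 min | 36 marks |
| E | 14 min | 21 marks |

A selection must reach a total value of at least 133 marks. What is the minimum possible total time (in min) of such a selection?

Subsets with value ≥ 133, sorted by total time:
- A+B+D+E: time 36, value 143
- A+B+C+D: time 37, value 153
Minimum time: 36 min.

36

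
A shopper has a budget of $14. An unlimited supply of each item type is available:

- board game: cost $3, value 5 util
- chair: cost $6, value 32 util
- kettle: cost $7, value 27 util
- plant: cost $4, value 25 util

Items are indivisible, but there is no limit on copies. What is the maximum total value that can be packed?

Best value-per-unit is plant at 25/4; filling with it alone gives 3×25 = 75.
Optimal mix: 1×chair + 2×plant → cost 14, value 82.

82 util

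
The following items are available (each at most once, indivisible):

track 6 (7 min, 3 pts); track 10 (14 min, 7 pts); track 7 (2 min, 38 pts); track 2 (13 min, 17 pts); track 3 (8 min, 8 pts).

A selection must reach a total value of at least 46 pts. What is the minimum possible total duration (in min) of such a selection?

Subsets with value ≥ 46, sorted by total duration:
- track 7+track 3: duration 10, value 46
- track 7+track 2: duration 15, value 55
- track 6+track 7+track 3: duration 17, value 49
Minimum duration: 10 min.

10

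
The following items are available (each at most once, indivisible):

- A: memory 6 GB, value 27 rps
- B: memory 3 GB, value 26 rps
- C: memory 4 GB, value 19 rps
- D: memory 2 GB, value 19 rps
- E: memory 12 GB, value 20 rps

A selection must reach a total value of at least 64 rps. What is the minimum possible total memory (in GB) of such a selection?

9

Subsets with value ≥ 64, sorted by total memory:
- B+C+D: memory 9, value 64
- A+B+D: memory 11, value 72
- A+C+D: memory 12, value 65
- A+B+C: memory 13, value 72
Minimum memory: 9 GB.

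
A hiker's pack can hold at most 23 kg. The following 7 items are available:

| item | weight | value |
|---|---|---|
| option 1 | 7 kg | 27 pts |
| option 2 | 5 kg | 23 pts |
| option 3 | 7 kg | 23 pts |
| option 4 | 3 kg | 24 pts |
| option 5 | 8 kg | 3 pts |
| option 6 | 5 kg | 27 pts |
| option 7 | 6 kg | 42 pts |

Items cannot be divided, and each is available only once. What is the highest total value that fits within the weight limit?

Check high-value combinations within 23 kg:
- option 1+option 4+option 6+option 7: weight 7+3+5+6=21, value 27+24+27+42=120
- option 1+option 2+option 6+option 7: weight 7+5+5+6=23, value 27+23+27+42=119
- option 2+option 4+option 6+option 7: weight 5+3+5+6=19, value 23+24+27+42=116
- option 1+option 2+option 4+option 7: weight 7+5+3+6=21, value 27+23+24+42=116
- option 3+option 4+option 6+option 7: weight 7+3+5+6=21, value 23+24+27+42=116
Best: 120 pts.

120 pts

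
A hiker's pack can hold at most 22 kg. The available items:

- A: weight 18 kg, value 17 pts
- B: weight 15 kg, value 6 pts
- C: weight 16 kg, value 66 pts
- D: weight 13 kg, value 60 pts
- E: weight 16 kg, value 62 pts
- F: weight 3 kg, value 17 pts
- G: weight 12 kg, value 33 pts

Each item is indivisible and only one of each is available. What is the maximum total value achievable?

83 pts

Check high-value combinations within 22 kg:
- C+F: weight 16+3=19, value 66+17=83
- E+F: weight 16+3=19, value 62+17=79
- D+F: weight 13+3=16, value 60+17=77
Best: 83 pts.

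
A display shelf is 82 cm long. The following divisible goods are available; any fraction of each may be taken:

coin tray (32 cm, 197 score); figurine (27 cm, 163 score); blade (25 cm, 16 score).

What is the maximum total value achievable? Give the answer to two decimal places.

374.72

Take in order of value per unit:
- coin tray (197/32 per unit): all 32 → value 197, running total 197.00
- figurine (163/27 per unit): all 27 → value 163, running total 360.00
- blade (16/25 per unit): 23 of 25 → value 23×16/25 = 14.7200, running total 374.72
Total 374.72.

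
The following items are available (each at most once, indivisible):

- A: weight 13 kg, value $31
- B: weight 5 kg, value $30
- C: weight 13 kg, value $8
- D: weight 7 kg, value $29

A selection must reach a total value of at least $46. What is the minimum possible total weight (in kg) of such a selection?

12

Subsets with value ≥ 46, sorted by total weight:
- B+D: weight 12, value 59
- A+B: weight 18, value 61
Minimum weight: 12 kg.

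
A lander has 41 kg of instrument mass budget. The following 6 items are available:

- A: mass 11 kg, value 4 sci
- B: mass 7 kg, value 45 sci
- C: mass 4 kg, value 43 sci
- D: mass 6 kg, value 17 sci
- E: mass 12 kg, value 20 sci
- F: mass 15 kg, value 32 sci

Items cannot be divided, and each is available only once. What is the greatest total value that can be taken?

Check high-value combinations within 41 kg:
- B+C+E+F: mass 7+4+12+15=38, value 45+43+20+32=140
- B+C+D+F: mass 7+4+6+15=32, value 45+43+17+32=137
- A+B+C+D+E: mass 11+7+4+6+12=40, value 4+45+43+17+20=129
- B+C+D+E: mass 7+4+6+12=29, value 45+43+17+20=125
- A+B+C+F: mass 11+7+4+15=37, value 4+45+43+32=124
Best: 140 sci.

140 sci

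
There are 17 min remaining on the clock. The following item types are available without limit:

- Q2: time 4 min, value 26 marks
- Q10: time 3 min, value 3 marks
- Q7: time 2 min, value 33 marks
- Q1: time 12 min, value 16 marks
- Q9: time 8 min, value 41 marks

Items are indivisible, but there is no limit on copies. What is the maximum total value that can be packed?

264 marks

Best value-per-unit is Q7 at 33/2, and filling with it alone uses time 8×2=16. No mix of the others beats 8×33 = 264.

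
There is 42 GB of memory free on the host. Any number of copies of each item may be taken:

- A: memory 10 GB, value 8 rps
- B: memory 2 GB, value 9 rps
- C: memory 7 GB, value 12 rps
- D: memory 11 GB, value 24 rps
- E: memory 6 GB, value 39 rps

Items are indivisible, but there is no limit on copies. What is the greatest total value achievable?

Best value-per-unit is E at 39/6, and filling with it alone uses memory 7×6=42. No mix of the others beats 7×39 = 273.

273 rps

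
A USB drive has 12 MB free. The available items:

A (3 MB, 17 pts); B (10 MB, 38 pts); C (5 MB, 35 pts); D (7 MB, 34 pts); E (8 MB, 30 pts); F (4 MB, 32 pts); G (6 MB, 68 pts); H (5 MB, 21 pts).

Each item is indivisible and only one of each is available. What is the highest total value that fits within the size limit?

Check high-value combinations within 12 MB:
- C+G: size 5+6=11, value 35+68=103
- F+G: size 4+6=10, value 32+68=100
- G+H: size 6+5=11, value 68+21=89
- A+G: size 3+6=9, value 17+68=85
- A+C+F: size 3+5+4=12, value 17+35+32=84
Best: 103 pts.

103 pts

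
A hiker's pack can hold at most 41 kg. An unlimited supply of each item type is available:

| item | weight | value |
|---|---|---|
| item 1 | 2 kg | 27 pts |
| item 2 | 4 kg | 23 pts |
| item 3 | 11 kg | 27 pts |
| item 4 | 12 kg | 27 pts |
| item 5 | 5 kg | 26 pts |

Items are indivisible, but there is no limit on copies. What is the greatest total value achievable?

Best value-per-unit is item 1 at 27/2, and filling with it alone uses weight 20×2=40. No mix of the others beats 20×27 = 540.

540 pts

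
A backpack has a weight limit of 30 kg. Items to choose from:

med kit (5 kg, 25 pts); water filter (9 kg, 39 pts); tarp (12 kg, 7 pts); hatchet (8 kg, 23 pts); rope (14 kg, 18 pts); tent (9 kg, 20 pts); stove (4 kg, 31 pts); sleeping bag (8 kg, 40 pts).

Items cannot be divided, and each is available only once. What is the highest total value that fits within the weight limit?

135 pts

This is a 0/1 knapsack; check combinations near the capacity.
- med kit+water filter+stove+sleeping bag: weight 5+9+4+8=26, value 25+39+31+40=135
- water filter+hatchet+stove+sleeping bag: weight 9+8+4+8=29, value 39+23+31+40=133
- water filter+tent+stove+sleeping bag: weight 9+9+4+8=30, value 39+20+31+40=130
- med kit+water filter+hatchet+sleeping bag: weight 5+9+8+8=30, value 25+39+23+40=127
Best: 135 pts.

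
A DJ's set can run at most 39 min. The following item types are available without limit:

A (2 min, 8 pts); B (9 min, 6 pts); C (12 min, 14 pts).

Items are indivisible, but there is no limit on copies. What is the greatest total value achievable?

Best value-per-unit is A at 8/2, and filling with it alone uses duration 19×2=38. No mix of the others beats 19×8 = 152.

152 pts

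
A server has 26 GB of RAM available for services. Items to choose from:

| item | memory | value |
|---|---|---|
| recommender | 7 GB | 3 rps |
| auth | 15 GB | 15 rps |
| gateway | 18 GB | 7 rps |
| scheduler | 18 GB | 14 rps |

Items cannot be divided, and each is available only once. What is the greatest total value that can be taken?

Check high-value combinations within 26 GB:
- recommender+auth: memory 7+15=22, value 3+15=18
- recommender+scheduler: memory 7+18=25, value 3+14=17
- auth: memory 15, value 15
- scheduler: memory 18, value 14
Best: 18 rps.

18 rps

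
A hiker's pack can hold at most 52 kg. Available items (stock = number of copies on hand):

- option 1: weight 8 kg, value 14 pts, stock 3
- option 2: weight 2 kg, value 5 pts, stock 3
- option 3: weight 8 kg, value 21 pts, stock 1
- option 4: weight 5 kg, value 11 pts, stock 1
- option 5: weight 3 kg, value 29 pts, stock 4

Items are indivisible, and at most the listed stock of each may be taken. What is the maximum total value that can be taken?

195 pts

Best selections within weight 52 and stock limits:
- 3×option 1 + 1×option 2 + 1×option 3 + 1×option 4 + 4×option 5: weight 51, value 195
- 3×option 1 + 3×option 2 + 1×option 3 + 4×option 5: weight 50, value 194
- 2×option 1 + 3×option 2 + 1×option 3 + 1×option 4 + 4×option 5: weight 47, value 191
Best: 195 pts.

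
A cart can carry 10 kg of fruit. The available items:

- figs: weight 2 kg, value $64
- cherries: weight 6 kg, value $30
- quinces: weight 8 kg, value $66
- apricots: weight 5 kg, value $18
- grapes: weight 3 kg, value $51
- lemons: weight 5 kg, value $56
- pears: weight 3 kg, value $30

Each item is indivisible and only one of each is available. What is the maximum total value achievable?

$171

This is a 0/1 knapsack; check combinations near the capacity.
- figs+grapes+lemons: weight 2+3+5=10, value 64+51+56=171
- figs+lemons+pears: weight 2+5+3=10, value 64+56+30=150
- figs+grapes+pears: weight 2+3+3=8, value 64+51+30=145
Best: $171.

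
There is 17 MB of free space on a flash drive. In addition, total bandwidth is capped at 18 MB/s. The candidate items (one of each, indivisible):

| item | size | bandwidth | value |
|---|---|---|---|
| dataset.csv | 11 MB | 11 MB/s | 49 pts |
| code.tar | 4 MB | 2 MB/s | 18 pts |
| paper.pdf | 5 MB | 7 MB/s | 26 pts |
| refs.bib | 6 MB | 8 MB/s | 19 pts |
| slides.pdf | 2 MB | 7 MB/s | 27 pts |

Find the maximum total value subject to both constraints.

Feasible sets respecting both limits:
- dataset.csv+slides.pdf: size 13, bandwidth 18, value 76
- dataset.csv+paper.pdf: size 16, bandwidth 18, value 75
- code.tar+paper.pdf+slides.pdf: size 11, bandwidth 16, value 71
- dataset.csv+code.tar: size 15, bandwidth 13, value 67
Best: 76 pts.

76 pts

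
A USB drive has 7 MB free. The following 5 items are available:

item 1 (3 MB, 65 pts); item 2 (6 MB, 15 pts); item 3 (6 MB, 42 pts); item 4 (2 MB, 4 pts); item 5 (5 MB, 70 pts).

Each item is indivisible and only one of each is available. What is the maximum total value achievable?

Check high-value combinations within 7 MB:
- item 4+item 5: size 2+5=7, value 4+70=74
- item 5: size 5, value 70
- item 1+item 4: size 3+2=5, value 65+4=69
- item 1: size 3, value 65
Best: 74 pts.

74 pts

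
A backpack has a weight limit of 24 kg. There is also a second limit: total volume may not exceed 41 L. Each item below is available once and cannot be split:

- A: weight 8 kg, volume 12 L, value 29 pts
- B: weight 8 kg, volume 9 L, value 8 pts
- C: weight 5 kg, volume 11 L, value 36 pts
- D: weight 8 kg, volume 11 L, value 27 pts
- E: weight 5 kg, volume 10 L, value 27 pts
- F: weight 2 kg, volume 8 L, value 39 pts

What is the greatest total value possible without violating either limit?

131 pts

Feasible sets respecting both limits:
- A+C+E+F: weight 20, volume 41, value 131
- C+D+E+F: weight 20, volume 40, value 129
- A+D+E+F: weight 23, volume 41, value 122
Best: 131 pts.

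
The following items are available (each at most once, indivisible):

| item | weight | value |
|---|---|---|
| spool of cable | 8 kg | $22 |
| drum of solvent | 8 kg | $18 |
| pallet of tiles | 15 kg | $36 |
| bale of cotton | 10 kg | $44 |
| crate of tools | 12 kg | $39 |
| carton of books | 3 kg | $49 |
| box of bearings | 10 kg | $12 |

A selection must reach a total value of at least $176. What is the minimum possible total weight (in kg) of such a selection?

Subsets with value ≥ 176, sorted by total weight:
- spool of cable+pallet of tiles+bale of cotton+crate of tools+carton of books: weight 48, value 190
- drum of solvent+pallet of tiles+bale of cotton+crate of tools+carton of books: weight 48, value 186
Minimum weight: 48 kg.

48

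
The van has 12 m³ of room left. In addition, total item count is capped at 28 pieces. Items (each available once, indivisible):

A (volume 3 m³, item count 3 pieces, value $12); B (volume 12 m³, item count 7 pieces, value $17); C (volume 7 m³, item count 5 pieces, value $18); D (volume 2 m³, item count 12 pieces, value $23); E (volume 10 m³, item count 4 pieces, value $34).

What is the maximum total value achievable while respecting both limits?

Feasible sets respecting both limits:
- D+E: volume 12, item count 16, value 57
- A+C+D: volume 12, item count 20, value 53
- C+D: volume 9, item count 17, value 41
Best: $57.

$57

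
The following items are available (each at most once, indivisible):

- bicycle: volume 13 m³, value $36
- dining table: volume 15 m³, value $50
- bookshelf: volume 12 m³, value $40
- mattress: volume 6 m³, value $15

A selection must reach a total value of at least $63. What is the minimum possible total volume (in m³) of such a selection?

Subsets with value ≥ 63, sorted by total volume:
- dining table+mattress: volume 21, value 65
- bicycle+bookshelf: volume 25, value 76
- dining table+bookshelf: volume 27, value 90
- bicycle+dining table: volume 28, value 86
Minimum volume: 21 m³.

21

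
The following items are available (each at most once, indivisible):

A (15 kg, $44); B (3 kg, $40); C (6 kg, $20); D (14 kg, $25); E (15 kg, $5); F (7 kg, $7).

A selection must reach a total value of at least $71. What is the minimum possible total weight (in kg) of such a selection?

Subsets with value ≥ 71, sorted by total weight:
- A+B: weight 18, value 84
- B+C+D: weight 23, value 85
Minimum weight: 18 kg.

18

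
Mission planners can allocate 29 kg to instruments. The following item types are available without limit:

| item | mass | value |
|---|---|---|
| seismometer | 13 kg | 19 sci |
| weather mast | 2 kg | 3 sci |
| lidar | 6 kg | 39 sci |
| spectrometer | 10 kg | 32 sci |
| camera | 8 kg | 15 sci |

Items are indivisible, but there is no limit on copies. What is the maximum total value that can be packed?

162 sci

Best value-per-unit is lidar at 39/6; filling with it alone gives 4×39 = 156.
Optimal mix: 2×weather mast + 4×lidar → mass 28, value 162.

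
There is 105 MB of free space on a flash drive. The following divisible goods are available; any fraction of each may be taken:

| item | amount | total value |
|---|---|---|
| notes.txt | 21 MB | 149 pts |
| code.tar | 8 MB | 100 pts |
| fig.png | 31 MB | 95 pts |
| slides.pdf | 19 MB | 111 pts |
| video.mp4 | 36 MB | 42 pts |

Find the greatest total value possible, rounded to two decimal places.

Take in order of value per unit:
- code.tar (100/8 per unit): all 8 → value 100, running total 100.00
- notes.txt (149/21 per unit): all 21 → value 149, running total 249.00
- slides.pdf (111/19 per unit): all 19 → value 111, running total 360.00
- fig.png (95/31 per unit): all 31 → value 95, running total 455.00
- video.mp4 (42/36 per unit): 26 of 36 → value 26×42/36 = 30.3333, running total 485.33
Total 485.33.

485.33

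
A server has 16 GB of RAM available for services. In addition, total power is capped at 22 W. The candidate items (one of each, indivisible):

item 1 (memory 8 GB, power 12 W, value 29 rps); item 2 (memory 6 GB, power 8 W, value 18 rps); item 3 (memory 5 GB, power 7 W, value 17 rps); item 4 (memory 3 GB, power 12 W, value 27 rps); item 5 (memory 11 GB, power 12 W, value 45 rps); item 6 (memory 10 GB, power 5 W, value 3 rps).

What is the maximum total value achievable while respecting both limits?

Feasible sets respecting both limits:
- item 3+item 5: memory 16, power 19, value 62
- item 1+item 2: memory 14, power 20, value 47
- item 1+item 3: memory 13, power 19, value 46
Best: 62 rps.

62 rps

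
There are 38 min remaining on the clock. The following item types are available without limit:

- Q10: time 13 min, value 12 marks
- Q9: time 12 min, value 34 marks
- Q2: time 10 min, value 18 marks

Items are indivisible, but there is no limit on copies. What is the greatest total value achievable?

Best value-per-unit is Q9 at 34/12, and filling with it alone uses time 3×12=36. No mix of the others beats 3×34 = 102.

102 marks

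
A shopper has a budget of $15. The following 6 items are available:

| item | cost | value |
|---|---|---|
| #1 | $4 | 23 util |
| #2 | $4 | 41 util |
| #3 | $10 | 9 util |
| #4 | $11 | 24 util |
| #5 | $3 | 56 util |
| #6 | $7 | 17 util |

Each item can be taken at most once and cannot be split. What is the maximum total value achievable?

120 util

Check high-value combinations within $15:
- #1+#2+#5: cost 4+4+3=11, value 23+41+56=120
- #2+#5+#6: cost 4+3+7=14, value 41+56+17=114
- #2+#5: cost 4+3=7, value 41+56=97
Best: 120 util.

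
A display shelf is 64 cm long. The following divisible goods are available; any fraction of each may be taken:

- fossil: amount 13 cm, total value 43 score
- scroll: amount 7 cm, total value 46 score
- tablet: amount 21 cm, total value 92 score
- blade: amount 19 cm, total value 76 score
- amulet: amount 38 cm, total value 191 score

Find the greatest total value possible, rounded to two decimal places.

320.24

Take in order of value per unit:
- scroll (46/7 per unit): all 7 → value 46, running total 46.00
- amulet (191/38 per unit): all 38 → value 191, running total 237.00
- tablet (92/21 per unit): 19 of 21 → value 19×92/21 = 83.2381, running total 320.24
Total 320.24.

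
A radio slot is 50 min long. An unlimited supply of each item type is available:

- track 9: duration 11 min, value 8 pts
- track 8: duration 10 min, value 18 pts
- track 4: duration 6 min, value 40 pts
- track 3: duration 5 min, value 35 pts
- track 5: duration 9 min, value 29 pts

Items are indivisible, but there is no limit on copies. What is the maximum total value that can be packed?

Best value-per-unit is track 3 at 35/5, and filling with it alone uses duration 10×5=50. No mix of the others beats 10×35 = 350.

350 pts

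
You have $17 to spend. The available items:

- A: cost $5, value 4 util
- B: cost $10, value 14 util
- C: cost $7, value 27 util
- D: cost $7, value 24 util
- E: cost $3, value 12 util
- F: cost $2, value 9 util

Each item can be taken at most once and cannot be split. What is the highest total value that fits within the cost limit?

63 util

Check high-value combinations within $17:
- C+D+E: cost 7+7+3=17, value 27+24+12=63
- C+D+F: cost 7+7+2=16, value 27+24+9=60
- A+C+E+F: cost 5+7+3+2=17, value 4+27+12+9=52
Best: 63 util.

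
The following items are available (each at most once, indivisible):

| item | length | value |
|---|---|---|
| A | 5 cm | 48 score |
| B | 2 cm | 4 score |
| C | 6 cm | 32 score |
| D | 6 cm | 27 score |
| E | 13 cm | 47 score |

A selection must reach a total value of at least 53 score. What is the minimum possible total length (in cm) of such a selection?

Subsets with value ≥ 53, sorted by total length:
- A+C: length 11, value 80
- A+D: length 11, value 75
- C+D: length 12, value 59
Minimum length: 11 cm.

11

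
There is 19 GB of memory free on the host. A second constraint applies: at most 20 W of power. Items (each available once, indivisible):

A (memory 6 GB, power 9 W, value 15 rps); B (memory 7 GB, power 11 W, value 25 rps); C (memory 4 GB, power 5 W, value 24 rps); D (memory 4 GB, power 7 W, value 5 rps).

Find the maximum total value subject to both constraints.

49 rps

Feasible sets respecting both limits:
- B+C: memory 11, power 16, value 49
- A+B: memory 13, power 20, value 40
- A+C: memory 10, power 14, value 39
Best: 49 rps.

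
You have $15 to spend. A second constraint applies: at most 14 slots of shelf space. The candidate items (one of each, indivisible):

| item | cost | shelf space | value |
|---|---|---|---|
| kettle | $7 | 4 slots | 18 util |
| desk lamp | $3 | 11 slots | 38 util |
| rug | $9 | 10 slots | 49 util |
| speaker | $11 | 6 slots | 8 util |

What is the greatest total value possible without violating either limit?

Feasible sets respecting both limits:
- rug: cost 9, shelf space 10, value 49
- desk lamp: cost 3, shelf space 11, value 38
- kettle: cost 7, shelf space 4, value 18
- speaker: cost 11, shelf space 6, value 8
Best: 49 util.

49 util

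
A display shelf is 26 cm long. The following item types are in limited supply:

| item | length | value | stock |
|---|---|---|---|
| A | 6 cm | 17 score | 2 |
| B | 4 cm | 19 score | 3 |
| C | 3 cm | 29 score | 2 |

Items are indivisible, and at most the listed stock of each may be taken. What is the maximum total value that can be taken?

Top feasible selections:
- 1×A + 3×B + 2×C: length 24, value 132
- 2×A + 2×B + 2×C: length 26, value 130
Best: 132 score.

132 score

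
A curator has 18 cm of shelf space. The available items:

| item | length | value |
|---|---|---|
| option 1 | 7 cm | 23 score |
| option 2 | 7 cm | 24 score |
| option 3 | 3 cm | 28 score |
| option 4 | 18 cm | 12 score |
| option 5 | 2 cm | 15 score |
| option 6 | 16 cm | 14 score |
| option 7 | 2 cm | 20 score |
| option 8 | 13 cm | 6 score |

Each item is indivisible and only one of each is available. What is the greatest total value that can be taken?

87 score

Check high-value combinations within 18 cm:
- option 2+option 3+option 5+option 7: length 7+3+2+2=14, value 24+28+15+20=87
- option 1+option 3+option 5+option 7: length 7+3+2+2=14, value 23+28+15+20=86
- option 1+option 2+option 5+option 7: length 7+7+2+2=18, value 23+24+15+20=82
- option 1+option 2+option 3: length 7+7+3=17, value 23+24+28=75
Best: 87 score.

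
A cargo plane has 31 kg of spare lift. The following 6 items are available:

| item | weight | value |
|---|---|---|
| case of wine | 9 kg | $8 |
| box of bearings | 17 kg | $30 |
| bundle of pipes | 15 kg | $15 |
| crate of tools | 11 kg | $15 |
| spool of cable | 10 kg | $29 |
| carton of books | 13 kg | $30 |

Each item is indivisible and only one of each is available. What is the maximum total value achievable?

$60

Check high-value combinations within 31 kg:
- box of bearings+carton of books: weight 17+13=30, value 30+30=60
- spool of cable+carton of books: weight 10+13=23, value 29+30=59
- box of bearings+spool of cable: weight 17+10=27, value 30+29=59
Best: $60.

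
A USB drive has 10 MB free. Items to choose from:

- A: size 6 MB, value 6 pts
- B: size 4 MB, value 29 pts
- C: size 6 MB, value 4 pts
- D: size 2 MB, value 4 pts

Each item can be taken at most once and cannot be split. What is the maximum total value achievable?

35 pts

Check high-value combinations within 10 MB:
- A+B: size 6+4=10, value 6+29=35
- B+D: size 4+2=6, value 29+4=33
- B+C: size 4+6=10, value 29+4=33
Best: 35 pts.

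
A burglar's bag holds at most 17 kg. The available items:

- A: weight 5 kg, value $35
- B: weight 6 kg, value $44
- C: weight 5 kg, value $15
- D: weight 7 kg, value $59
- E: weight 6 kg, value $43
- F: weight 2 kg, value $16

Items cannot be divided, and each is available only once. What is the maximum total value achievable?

Check high-value combinations within 17 kg:
- A+B+E: weight 5+6+6=17, value 35+44+43=122
- B+D+F: weight 6+7+2=15, value 44+59+16=119
- D+E+F: weight 7+6+2=15, value 59+43+16=118
- A+D+F: weight 5+7+2=14, value 35+59+16=110
- A+C+D: weight 5+5+7=17, value 35+15+59=109
Best: $122.

$122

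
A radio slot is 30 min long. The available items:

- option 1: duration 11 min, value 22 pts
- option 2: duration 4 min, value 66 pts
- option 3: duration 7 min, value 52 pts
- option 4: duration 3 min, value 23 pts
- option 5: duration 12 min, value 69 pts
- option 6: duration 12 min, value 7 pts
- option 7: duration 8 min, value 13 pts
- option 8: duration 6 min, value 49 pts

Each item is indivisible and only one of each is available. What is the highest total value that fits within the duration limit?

236 pts

Check high-value combinations within 30 min:
- option 2+option 3+option 5+option 8: duration 4+7+12+6=29, value 66+52+69+49=236
- option 2+option 3+option 4+option 5: duration 4+7+3+12=26, value 66+52+23+69=210
- option 2+option 4+option 5+option 8: duration 4+3+12+6=25, value 66+23+69+49=207
- option 2+option 3+option 4+option 7+option 8: duration 4+7+3+8+6=28, value 66+52+23+13+49=203
Best: 236 pts.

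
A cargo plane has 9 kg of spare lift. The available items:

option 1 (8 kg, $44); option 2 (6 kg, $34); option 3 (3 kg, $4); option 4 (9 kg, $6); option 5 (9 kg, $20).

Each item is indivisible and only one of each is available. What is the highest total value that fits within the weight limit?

$44

This is a 0/1 knapsack; check combinations near the capacity.
- option 1: weight 8, value 44
- option 2+option 3: weight 6+3=9, value 34+4=38
- option 2: weight 6, value 34
Best: $44.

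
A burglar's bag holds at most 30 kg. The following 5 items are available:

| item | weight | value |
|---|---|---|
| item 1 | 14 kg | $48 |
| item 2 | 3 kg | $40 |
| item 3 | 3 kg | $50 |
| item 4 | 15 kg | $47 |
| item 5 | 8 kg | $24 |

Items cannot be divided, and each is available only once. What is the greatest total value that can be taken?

This is a 0/1 knapsack; check combinations near the capacity.
- item 1+item 2+item 3+item 5: weight 14+3+3+8=28, value 48+40+50+24=162
- item 2+item 3+item 4+item 5: weight 3+3+15+8=29, value 40+50+47+24=161
- item 1+item 2+item 3: weight 14+3+3=20, value 48+40+50=138
- item 2+item 3+item 4: weight 3+3+15=21, value 40+50+47=137
Best: $162.

$162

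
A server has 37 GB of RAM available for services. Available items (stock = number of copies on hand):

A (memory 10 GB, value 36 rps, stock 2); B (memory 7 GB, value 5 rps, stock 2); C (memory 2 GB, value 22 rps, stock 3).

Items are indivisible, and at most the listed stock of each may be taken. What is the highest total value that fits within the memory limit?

143 rps

Best selections within memory 37 and stock limits:
- 2×A + 1×B + 3×C: memory 33, value 143
- 2×A + 3×C: memory 26, value 138
- 2×A + 1×B + 2×C: memory 31, value 121
Best: 143 rps.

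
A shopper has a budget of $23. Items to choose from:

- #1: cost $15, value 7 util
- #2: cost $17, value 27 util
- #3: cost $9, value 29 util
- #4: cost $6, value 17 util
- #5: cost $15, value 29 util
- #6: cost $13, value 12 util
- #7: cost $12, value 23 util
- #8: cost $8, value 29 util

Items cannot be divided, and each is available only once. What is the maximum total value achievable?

Check high-value combinations within $23:
- #3+#4+#8: cost 9+6+8=23, value 29+17+29=75
- #3+#8: cost 9+8=17, value 29+29=58
- #5+#8: cost 15+8=23, value 29+29=58
Best: 75 util.

75 util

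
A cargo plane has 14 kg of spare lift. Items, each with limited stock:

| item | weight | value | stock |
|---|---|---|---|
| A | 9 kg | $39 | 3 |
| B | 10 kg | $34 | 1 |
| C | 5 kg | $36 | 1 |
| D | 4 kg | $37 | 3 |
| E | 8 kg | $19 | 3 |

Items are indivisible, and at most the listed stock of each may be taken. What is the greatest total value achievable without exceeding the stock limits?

Top feasible selections:
- 3×D: weight 12, value 111
- 1×C + 2×D: weight 13, value 110
- 1×A + 1×D: weight 13, value 76
- 1×A + 1×C: weight 14, value 75
Best: $111.

$111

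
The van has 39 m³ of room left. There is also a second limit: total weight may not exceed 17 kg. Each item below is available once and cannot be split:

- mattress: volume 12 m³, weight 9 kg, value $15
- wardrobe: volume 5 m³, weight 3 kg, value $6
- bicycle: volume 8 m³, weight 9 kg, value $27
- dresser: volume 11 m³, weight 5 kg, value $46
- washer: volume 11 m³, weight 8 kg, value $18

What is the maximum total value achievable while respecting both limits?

Feasible sets respecting both limits:
- wardrobe+bicycle+dresser: volume 24, weight 17, value 79
- bicycle+dresser: volume 19, weight 14, value 73
- wardrobe+dresser+washer: volume 27, weight 16, value 70
- mattress+wardrobe+dresser: volume 28, weight 17, value 67
Best: $79.

$79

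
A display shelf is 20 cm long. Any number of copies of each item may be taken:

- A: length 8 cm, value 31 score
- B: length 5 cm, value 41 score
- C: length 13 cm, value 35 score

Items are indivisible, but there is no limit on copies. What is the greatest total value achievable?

Best value-per-unit is B at 41/5, and filling with it alone uses length 4×5=20. No mix of the others beats 4×41 = 164.

164 score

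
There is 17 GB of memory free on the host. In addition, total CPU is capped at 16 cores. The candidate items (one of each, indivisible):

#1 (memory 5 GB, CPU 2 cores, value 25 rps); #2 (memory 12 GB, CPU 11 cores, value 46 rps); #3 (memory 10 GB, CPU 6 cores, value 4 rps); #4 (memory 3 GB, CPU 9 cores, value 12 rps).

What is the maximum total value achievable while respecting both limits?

71 rps

Feasible sets respecting both limits:
- #1+#2: memory 17, CPU 13, value 71
- #2: memory 12, CPU 11, value 46
- #1+#4: memory 8, CPU 11, value 37
Best: 71 rps.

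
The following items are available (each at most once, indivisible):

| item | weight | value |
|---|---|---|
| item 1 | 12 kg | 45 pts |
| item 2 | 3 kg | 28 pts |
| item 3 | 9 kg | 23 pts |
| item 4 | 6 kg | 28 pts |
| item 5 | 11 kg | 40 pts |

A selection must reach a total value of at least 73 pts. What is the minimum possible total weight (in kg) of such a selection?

15

Subsets with value ≥ 73, sorted by total weight:
- item 1+item 2: weight 15, value 73
- item 2+item 3+item 4: weight 18, value 79
- item 1+item 4: weight 18, value 73
- item 2+item 4+item 5: weight 20, value 96
Minimum weight: 15 kg.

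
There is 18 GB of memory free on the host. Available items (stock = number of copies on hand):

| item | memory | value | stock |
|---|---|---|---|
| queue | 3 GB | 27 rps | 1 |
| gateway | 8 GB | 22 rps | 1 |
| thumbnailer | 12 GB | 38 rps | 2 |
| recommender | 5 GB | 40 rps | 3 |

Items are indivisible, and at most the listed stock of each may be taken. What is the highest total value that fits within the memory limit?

Top feasible selections:
- 1×queue + 3×recommender: memory 18, value 147
- 3×recommender: memory 15, value 120
Best: 147 rps.

147 rps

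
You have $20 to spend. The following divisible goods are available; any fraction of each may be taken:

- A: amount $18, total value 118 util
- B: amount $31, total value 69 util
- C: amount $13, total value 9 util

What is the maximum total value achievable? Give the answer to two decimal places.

Take in order of value per unit:
- A (118/18 per unit): all 18 → value 118, running total 118.00
- B (69/31 per unit): 2 of 31 → value 2×69/31 = 4.4516, running total 122.45
Total 122.45.

122.45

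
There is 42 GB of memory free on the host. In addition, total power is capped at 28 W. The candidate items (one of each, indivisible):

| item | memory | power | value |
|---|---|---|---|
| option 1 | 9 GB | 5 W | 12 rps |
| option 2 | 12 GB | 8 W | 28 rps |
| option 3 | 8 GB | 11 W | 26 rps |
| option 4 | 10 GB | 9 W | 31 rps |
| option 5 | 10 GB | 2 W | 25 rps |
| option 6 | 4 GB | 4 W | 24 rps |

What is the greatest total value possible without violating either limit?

Feasible sets respecting both limits:
- option 2+option 4+option 5+option 6: memory 36, power 23, value 108
- option 3+option 4+option 5+option 6: memory 32, power 26, value 106
- option 2+option 3+option 5+option 6: memory 34, power 25, value 103
- option 1+option 2+option 4+option 5: memory 41, power 24, value 96
Best: 108 rps.

108 rps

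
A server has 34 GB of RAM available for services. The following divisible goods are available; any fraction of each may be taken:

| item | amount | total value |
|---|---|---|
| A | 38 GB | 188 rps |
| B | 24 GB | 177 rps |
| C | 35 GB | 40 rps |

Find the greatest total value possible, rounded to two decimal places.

226.47

Take in order of value per unit:
- B (177/24 per unit): all 24 → value 177, running total 177.00
- A (188/38 per unit): 10 of 38 → value 10×188/38 = 49.4737, running total 226.47
Total 226.47.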